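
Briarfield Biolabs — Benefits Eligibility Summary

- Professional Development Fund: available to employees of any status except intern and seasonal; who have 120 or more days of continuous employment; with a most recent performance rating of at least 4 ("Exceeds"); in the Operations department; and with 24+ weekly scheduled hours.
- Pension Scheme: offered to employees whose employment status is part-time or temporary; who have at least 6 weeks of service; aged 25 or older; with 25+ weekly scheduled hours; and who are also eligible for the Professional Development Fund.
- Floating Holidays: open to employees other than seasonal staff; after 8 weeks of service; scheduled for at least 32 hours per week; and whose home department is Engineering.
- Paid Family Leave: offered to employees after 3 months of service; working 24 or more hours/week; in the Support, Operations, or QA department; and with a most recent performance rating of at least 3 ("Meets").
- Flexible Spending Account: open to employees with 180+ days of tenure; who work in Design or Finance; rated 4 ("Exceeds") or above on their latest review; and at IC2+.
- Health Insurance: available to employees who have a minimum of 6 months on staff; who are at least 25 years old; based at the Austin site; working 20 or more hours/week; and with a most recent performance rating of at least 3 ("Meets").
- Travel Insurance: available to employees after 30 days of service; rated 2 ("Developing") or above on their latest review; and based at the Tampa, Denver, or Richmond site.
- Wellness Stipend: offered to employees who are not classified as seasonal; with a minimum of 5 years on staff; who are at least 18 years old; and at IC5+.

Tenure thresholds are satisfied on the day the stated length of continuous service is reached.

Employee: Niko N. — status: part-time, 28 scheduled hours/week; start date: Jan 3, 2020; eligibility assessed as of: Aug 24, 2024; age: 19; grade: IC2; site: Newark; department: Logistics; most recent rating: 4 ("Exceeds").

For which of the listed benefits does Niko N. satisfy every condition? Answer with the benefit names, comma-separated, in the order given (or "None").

None

Service from Jan 3, 2020 to Aug 24, 2024: 1695 days.
Professional Development Fund — status part-time ✓ (not excluded); service 1695 days ≥ 120 days ✓; rating 4 ≥ 4 ✓; dept Logistics ✗ → not eligible.
Pension Scheme — status part-time ✓; service 1695 days ≥ 6 weeks (≈42 days) ✓; age 19 < 25 ✗ → not eligible.
Floating Holidays — status part-time ✓ (not excluded); service 1695 days ≥ 8 weeks (≈56 days) ✓; 28 hrs/wk < 32 ✗ → not eligible.
Paid Family Leave — service 1695 days ≥ 3 months (≈90 days) ✓; 28 hrs/wk ≥ 24 ✓; dept Logistics ✗ → not eligible.
Flexible Spending Account — service 1695 days ≥ 180 days ✓; dept Logistics ✗ → not eligible.
Health Insurance — service 1695 days ≥ 6 months (≈180 days) ✓; age 19 < 25 ✗ → not eligible.
Travel Insurance — service 1695 days ≥ 30 days ✓; rating 4 ≥ 2 ✓; site Newark ✗ (not Tampa, Denver, or Richmond) → not eligible.
Wellness Stipend — status part-time ✓ (not excluded); service 1695 days < 5 years (≈1825 days) ✗ → not eligible.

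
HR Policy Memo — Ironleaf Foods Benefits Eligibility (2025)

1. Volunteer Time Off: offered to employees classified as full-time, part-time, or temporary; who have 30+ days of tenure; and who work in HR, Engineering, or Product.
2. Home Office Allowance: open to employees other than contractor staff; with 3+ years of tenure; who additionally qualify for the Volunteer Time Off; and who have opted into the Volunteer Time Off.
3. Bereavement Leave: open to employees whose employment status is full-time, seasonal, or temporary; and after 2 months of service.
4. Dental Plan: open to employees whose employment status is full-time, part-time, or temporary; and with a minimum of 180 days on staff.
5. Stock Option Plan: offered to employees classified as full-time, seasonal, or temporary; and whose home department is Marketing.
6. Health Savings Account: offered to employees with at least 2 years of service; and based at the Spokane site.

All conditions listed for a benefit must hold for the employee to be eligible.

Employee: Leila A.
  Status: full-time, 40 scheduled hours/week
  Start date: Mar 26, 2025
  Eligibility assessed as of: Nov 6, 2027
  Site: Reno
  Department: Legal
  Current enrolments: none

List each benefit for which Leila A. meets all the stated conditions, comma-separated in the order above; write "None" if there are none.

Bereavement Leave, Dental Plan

Service from Mar 26, 2025 to Nov 6, 2027: 955 days.
Volunteer Time Off — status full-time ✓; service 955 days ≥ 30 days ✓; dept Legal ✗ → not eligible.
Home Office Allowance — status full-time ✓ (not excluded); service 955 days < 3 years (≈1095 days) ✗ → not eligible.
Bereavement Leave — status full-time ✓; service 955 days ≥ 2 months (≈60 days) ✓ → eligible.
Dental Plan — status full-time ✓; service 955 days ≥ 180 days ✓ → eligible.
Stock Option Plan — status full-time ✓; dept Legal ✗ → not eligible.
Health Savings Account — service 955 days ≥ 2 years (≈730 days) ✓; site Reno ✗ (not Spokane) → not eligible.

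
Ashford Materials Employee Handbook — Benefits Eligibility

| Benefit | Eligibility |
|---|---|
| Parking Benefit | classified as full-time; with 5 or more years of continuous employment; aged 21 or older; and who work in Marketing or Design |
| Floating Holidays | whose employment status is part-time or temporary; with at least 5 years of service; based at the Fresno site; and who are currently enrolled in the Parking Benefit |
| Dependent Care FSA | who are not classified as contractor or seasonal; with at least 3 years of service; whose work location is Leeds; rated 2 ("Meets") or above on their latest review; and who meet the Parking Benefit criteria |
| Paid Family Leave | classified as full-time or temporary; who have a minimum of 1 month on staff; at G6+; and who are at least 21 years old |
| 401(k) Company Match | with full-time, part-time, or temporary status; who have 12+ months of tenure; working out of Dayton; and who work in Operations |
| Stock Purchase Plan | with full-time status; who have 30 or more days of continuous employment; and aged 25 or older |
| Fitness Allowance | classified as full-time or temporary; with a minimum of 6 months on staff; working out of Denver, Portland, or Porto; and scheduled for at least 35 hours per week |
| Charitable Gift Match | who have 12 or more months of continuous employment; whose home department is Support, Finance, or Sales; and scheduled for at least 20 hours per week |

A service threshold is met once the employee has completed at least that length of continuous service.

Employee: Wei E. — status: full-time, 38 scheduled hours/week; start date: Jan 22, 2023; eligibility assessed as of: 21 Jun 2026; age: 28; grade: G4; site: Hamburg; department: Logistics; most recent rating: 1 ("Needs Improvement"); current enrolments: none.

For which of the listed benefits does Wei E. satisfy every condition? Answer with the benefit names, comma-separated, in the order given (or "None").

Stock Purchase Plan

Service from Jan 22, 2023 to 21 Jun 2026: 1246 days.
Parking Benefit — status full-time ✓; service 1246 days < 5 years (≈1825 days) ✗ → not eligible.
Floating Holidays — status full-time ✗ (requires part-time or temporary) → not eligible.
Dependent Care FSA — status full-time ✓ (not excluded); service 1246 days ≥ 3 years (≈1095 days) ✓; site Hamburg ✗ (not Leeds) → not eligible.
Paid Family Leave — status full-time ✓; service 1246 days ≥ 1 month (≈30 days) ✓; grade G4 < G6 ✗ → not eligible.
401(k) Company Match — status full-time ✓; service 1246 days ≥ 12 months (≈360 days) ✓; site Hamburg ✗ (not Dayton) → not eligible.
Stock Purchase Plan — status full-time ✓; service 1246 days ≥ 30 days ✓; age 28 ≥ 25 ✓ → eligible.
Fitness Allowance — status full-time ✓; service 1246 days ≥ 6 months (≈180 days) ✓; site Hamburg ✗ (not Denver, Portland, or Porto) → not eligible.
Charitable Gift Match — service 1246 days ≥ 12 months (≈360 days) ✓; dept Logistics ✗ → not eligible.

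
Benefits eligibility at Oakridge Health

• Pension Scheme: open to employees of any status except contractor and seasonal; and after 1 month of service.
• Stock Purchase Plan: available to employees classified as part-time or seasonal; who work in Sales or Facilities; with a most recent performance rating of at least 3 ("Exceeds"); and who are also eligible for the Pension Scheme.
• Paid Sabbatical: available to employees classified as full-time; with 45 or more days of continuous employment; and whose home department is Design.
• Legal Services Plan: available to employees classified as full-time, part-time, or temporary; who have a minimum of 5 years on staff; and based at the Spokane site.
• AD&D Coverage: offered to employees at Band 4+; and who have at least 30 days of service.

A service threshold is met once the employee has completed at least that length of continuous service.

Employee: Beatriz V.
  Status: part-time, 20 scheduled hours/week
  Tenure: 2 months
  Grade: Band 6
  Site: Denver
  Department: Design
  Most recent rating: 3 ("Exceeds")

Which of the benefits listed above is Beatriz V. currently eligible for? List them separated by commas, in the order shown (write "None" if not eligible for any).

Pension Scheme — status part-time ✓ (not excluded); service 2 months ≥ 1 month ✓ → eligible.
Stock Purchase Plan — status part-time ✓; dept Design ✗ → not eligible.
Paid Sabbatical — status part-time ✗ (requires full-time) → not eligible.
Legal Services Plan — status part-time ✓; service 2 months < 5 years (≈1825 days) ✗ → not eligible.
AD&D Coverage — grade Band 6 ≥ Band 4 ✓; service 2 months ≥ 30 days ✓ → eligible.

Pension Scheme, AD&D Coverage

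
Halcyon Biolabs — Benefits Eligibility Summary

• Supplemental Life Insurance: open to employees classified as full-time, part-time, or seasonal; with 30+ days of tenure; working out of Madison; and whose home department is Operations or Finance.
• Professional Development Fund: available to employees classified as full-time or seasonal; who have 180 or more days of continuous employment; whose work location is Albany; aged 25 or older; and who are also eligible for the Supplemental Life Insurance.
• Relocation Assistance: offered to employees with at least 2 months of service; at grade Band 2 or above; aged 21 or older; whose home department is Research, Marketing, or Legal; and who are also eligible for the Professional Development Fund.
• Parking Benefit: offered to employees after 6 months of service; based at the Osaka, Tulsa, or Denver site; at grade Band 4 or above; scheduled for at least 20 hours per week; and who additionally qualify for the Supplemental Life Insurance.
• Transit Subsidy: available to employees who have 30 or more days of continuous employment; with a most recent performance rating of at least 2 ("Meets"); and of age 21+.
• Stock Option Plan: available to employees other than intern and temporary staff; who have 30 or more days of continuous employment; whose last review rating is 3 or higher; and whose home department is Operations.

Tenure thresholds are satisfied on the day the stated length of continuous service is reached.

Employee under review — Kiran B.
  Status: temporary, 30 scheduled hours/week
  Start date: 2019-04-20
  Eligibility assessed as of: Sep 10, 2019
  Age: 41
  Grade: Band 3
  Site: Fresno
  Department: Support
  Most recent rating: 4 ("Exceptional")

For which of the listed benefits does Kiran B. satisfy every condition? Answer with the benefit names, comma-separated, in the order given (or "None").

Service from 2019-04-20 to Sep 10, 2019: 143 days.
Supplemental Life Insurance — status temporary ✗ (requires full-time, part-time, or seasonal) → not eligible.
Professional Development Fund — status temporary ✗ (requires full-time or seasonal) → not eligible.
Relocation Assistance — service 143 days ≥ 2 months (≈60 days) ✓; grade Band 3 ≥ Band 2 ✓; age 41 ≥ 21 ✓; dept Support ✗ → not eligible.
Parking Benefit — service 143 days < 6 months (≈180 days) ✗ → not eligible.
Transit Subsidy — service 143 days ≥ 30 days ✓; rating 4 ≥ 2 ✓; age 41 ≥ 21 ✓ → eligible.
Stock Option Plan — status temporary ✗ (excluded) → not eligible.

Transit Subsidy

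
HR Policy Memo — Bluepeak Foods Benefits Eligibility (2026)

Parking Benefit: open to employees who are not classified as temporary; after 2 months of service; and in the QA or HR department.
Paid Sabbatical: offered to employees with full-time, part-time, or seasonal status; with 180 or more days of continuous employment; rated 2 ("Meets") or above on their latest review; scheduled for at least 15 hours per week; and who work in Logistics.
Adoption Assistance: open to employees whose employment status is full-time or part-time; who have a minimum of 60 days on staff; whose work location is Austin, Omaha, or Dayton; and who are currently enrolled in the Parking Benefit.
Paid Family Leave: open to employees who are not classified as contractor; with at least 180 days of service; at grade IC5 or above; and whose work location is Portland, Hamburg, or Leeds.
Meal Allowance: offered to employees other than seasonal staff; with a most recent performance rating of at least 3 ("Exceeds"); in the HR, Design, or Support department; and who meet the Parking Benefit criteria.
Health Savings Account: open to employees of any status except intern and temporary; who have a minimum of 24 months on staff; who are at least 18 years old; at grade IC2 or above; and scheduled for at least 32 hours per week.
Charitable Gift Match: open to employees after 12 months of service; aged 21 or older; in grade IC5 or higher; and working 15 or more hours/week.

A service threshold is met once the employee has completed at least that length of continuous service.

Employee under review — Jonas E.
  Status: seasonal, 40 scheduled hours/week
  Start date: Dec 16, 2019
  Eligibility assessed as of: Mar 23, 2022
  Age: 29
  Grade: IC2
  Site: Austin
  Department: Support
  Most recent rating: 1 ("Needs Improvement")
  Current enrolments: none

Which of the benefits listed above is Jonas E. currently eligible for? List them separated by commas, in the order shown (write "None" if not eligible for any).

Health Savings Account

Service from Dec 16, 2019 to Mar 23, 2022: 828 days.
Parking Benefit — status seasonal ✓ (not excluded); service 828 days ≥ 2 months (≈60 days) ✓; dept Support ✗ → not eligible.
Paid Sabbatical — status seasonal ✓; service 828 days ≥ 180 days ✓; rating 1 < 2 ✗ → not eligible.
Adoption Assistance — status seasonal ✗ (requires full-time or part-time) → not eligible.
Paid Family Leave — status seasonal ✓ (not excluded); service 828 days ≥ 180 days ✓; grade IC2 < IC5 ✗ → not eligible.
Meal Allowance — status seasonal ✗ (excluded) → not eligible.
Health Savings Account — status seasonal ✓ (not excluded); service 828 days ≥ 24 months (≈720 days) ✓; age 29 ≥ 18 ✓; grade IC2 ≥ IC2 ✓; 40 hrs/wk ≥ 32 ✓ → eligible.
Charitable Gift Match — service 828 days ≥ 12 months (≈360 days) ✓; age 29 ≥ 21 ✓; grade IC2 < IC5 ✗ → not eligible.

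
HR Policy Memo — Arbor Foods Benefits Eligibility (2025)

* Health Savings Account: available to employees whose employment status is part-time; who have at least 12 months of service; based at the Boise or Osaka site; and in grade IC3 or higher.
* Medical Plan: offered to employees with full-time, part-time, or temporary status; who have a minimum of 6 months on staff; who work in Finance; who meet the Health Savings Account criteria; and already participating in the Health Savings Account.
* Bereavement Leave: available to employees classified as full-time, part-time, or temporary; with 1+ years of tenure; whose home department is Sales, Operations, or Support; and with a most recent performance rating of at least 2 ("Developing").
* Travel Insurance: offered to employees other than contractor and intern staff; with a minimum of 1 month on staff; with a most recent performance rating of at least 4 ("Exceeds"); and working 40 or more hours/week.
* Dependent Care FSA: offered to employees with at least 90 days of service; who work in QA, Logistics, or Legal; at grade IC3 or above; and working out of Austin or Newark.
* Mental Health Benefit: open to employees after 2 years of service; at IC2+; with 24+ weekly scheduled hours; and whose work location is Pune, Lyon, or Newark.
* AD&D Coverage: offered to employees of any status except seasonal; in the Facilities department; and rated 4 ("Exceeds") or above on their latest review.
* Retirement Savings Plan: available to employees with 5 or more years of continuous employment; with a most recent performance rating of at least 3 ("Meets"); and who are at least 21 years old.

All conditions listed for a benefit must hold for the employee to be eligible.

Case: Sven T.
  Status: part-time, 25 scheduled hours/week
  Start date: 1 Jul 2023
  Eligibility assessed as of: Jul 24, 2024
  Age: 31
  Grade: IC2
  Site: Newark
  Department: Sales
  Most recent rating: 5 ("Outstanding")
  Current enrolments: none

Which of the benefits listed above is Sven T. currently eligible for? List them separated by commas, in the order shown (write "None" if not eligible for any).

Bereavement Leave

Service from 1 Jul 2023 to Jul 24, 2024: 389 days.
Health Savings Account — status part-time ✓; service 389 days ≥ 12 months (≈360 days) ✓; site Newark ✗ (not Boise or Osaka) → not eligible.
Medical Plan — status part-time ✓; service 389 days ≥ 6 months (≈180 days) ✓; dept Sales ✗ → not eligible.
Bereavement Leave — status part-time ✓; service 389 days ≥ 1 year (≈365 days) ✓; dept Sales ✓; rating 5 ≥ 2 ✓ → eligible.
Travel Insurance — status part-time ✓ (not excluded); service 389 days ≥ 1 month (≈30 days) ✓; rating 5 ≥ 4 ✓; 25 hrs/wk < 40 ✗ → not eligible.
Dependent Care FSA — service 389 days ≥ 90 days ✓; dept Sales ✗ → not eligible.
Mental Health Benefit — service 389 days < 2 years (≈730 days) ✗ → not eligible.
AD&D Coverage — status part-time ✓ (not excluded); dept Sales ✗ → not eligible.
Retirement Savings Plan — service 389 days < 5 years (≈1825 days) ✗ → not eligible.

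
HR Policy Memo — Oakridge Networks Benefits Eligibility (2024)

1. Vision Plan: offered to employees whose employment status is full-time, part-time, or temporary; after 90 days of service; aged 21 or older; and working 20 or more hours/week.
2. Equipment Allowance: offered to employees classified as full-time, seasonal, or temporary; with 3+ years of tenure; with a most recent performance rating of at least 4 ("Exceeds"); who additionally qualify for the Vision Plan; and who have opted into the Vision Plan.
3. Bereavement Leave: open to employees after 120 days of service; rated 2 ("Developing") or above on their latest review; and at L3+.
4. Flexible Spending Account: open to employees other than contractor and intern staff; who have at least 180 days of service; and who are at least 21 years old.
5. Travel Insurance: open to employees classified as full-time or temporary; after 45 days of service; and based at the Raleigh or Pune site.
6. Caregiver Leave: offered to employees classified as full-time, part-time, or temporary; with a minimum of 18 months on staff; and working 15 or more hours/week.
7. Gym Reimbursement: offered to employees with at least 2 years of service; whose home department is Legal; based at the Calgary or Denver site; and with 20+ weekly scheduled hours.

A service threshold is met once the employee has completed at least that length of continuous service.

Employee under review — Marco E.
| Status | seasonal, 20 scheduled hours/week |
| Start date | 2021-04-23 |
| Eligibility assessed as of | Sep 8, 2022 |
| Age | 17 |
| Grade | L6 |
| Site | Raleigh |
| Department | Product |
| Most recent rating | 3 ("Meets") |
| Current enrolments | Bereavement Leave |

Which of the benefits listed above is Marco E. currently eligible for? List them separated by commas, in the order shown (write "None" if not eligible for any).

Bereavement Leave

Service from 2021-04-23 to Sep 8, 2022: 503 days.
Vision Plan — status seasonal ✗ (requires full-time, part-time, or temporary) → not eligible.
Equipment Allowance — status seasonal ✓; service 503 days < 3 years (≈1095 days) ✗ → not eligible.
Bereavement Leave — service 503 days ≥ 120 days ✓; rating 3 ≥ 2 ✓; grade L6 ≥ L3 ✓ → eligible.
Flexible Spending Account — status seasonal ✓ (not excluded); service 503 days ≥ 180 days ✓; age 17 < 21 ✗ → not eligible.
Travel Insurance — status seasonal ✗ (requires full-time or temporary) → not eligible.
Caregiver Leave — status seasonal ✗ (requires full-time, part-time, or temporary) → not eligible.
Gym Reimbursement — service 503 days < 2 years (≈730 days) ✗ → not eligible.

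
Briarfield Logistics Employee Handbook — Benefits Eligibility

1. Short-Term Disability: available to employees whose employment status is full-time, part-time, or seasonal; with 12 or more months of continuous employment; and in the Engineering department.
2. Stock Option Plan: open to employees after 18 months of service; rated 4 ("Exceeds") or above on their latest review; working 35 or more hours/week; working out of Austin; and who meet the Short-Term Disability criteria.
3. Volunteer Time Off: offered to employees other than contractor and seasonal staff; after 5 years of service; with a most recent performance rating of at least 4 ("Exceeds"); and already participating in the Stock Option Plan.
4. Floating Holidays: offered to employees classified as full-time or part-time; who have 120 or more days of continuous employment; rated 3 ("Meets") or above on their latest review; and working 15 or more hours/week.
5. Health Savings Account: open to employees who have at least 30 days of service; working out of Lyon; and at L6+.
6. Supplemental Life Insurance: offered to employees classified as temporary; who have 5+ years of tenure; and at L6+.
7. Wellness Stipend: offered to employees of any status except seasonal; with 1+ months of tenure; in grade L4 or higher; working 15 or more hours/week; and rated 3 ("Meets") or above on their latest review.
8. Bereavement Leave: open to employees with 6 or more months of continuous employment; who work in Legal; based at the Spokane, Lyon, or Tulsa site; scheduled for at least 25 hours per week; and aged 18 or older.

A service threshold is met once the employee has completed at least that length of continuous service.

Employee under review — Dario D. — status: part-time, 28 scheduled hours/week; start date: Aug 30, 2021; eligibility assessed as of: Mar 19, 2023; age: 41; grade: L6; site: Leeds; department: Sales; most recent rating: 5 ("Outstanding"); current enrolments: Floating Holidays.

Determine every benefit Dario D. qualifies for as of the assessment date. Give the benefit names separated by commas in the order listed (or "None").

Floating Holidays, Wellness Stipend

Service from Aug 30, 2021 to Mar 19, 2023: 566 days.
Short-Term Disability — status part-time ✓; service 566 days ≥ 12 months (≈360 days) ✓; dept Sales ✗ → not eligible.
Stock Option Plan — service 566 days ≥ 18 months (≈540 days) ✓; rating 5 ≥ 4 ✓; 28 hrs/wk < 35 ✗ → not eligible.
Volunteer Time Off — status part-time ✓ (not excluded); service 566 days < 5 years (≈1825 days) ✗ → not eligible.
Floating Holidays — status part-time ✓; service 566 days ≥ 120 days ✓; rating 5 ≥ 3 ✓; 28 hrs/wk ≥ 15 ✓ → eligible.
Health Savings Account — service 566 days ≥ 30 days ✓; site Leeds ✗ (not Lyon) → not eligible.
Supplemental Life Insurance — status part-time ✗ (requires temporary) → not eligible.
Wellness Stipend — status part-time ✓ (not excluded); service 566 days ≥ 1 month (≈30 days) ✓; grade L6 ≥ L4 ✓; 28 hrs/wk ≥ 15 ✓; rating 5 ≥ 3 ✓ → eligible.
Bereavement Leave — service 566 days ≥ 6 months (≈180 days) ✓; dept Sales ✗ → not eligible.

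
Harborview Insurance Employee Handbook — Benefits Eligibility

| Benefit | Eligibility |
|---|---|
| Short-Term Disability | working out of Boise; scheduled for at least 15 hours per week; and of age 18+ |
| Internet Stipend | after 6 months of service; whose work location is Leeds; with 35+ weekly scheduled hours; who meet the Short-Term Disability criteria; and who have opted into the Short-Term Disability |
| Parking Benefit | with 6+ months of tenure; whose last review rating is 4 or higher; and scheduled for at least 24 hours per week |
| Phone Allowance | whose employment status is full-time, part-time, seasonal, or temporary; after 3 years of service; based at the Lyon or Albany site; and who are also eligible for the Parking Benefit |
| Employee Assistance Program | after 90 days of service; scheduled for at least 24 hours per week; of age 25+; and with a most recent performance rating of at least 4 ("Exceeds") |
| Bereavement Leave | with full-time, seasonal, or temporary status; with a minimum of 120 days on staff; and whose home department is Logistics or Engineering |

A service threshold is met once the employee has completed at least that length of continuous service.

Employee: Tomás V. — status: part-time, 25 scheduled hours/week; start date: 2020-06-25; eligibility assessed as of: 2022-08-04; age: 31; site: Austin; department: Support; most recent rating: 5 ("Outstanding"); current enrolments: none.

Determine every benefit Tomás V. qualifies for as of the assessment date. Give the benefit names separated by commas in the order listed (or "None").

Service from 2020-06-25 to 2022-08-04: 770 days.
Short-Term Disability — site Austin ✗ (not Boise) → not eligible.
Internet Stipend — service 770 days ≥ 6 months (≈180 days) ✓; site Austin ✗ (not Leeds) → not eligible.
Parking Benefit — service 770 days ≥ 6 months (≈180 days) ✓; rating 5 ≥ 4 ✓; 25 hrs/wk ≥ 24 ✓ → eligible.
Phone Allowance — status part-time ✓; service 770 days < 3 years (≈1095 days) ✗ → not eligible.
Employee Assistance Program — service 770 days ≥ 90 days ✓; 25 hrs/wk ≥ 24 ✓; age 31 ≥ 25 ✓; rating 5 ≥ 4 ✓ → eligible.
Bereavement Leave — status part-time ✗ (requires full-time, seasonal, or temporary) → not eligible.

Parking Benefit, Employee Assistance Program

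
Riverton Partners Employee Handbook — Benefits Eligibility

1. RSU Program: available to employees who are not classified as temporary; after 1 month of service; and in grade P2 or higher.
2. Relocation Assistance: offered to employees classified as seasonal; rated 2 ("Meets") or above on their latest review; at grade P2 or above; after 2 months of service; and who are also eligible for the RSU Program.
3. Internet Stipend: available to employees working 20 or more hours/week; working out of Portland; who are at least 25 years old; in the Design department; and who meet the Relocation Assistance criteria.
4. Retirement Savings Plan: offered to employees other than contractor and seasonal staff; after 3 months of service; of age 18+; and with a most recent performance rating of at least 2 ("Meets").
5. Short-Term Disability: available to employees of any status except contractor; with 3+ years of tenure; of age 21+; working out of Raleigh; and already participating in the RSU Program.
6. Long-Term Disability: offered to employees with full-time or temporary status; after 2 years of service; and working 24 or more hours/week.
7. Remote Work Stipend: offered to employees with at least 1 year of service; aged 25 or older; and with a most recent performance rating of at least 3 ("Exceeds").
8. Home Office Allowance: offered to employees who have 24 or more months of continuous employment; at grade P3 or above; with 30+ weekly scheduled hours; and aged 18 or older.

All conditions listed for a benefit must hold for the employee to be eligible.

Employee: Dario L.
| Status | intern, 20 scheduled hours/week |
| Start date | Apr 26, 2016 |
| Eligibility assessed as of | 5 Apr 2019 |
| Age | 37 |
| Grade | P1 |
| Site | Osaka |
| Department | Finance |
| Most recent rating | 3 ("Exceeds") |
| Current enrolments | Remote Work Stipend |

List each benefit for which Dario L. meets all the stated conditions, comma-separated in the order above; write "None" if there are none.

Service from Apr 26, 2016 to 5 Apr 2019: 1074 days.
RSU Program — status intern ✓ (not excluded); service 1074 days ≥ 1 month (≈30 days) ✓; grade P1 < P2 ✗ → not eligible.
Relocation Assistance — status intern ✗ (requires seasonal) → not eligible.
Internet Stipend — 20 hrs/wk ≥ 20 ✓; site Osaka ✗ (not Portland) → not eligible.
Retirement Savings Plan — status intern ✓ (not excluded); service 1074 days ≥ 3 months (≈90 days) ✓; age 37 ≥ 18 ✓; rating 3 ≥ 2 ✓ → eligible.
Short-Term Disability — status intern ✓ (not excluded); service 1074 days < 3 years (≈1095 days) ✗ → not eligible.
Long-Term Disability — status intern ✗ (requires full-time or temporary) → not eligible.
Remote Work Stipend — service 1074 days ≥ 1 year (≈365 days) ✓; age 37 ≥ 25 ✓; rating 3 ≥ 3 ✓ → eligible.
Home Office Allowance — service 1074 days ≥ 24 months (≈720 days) ✓; grade P1 < P3 ✗ → not eligible.

Retirement Savings Plan, Remote Work Stipend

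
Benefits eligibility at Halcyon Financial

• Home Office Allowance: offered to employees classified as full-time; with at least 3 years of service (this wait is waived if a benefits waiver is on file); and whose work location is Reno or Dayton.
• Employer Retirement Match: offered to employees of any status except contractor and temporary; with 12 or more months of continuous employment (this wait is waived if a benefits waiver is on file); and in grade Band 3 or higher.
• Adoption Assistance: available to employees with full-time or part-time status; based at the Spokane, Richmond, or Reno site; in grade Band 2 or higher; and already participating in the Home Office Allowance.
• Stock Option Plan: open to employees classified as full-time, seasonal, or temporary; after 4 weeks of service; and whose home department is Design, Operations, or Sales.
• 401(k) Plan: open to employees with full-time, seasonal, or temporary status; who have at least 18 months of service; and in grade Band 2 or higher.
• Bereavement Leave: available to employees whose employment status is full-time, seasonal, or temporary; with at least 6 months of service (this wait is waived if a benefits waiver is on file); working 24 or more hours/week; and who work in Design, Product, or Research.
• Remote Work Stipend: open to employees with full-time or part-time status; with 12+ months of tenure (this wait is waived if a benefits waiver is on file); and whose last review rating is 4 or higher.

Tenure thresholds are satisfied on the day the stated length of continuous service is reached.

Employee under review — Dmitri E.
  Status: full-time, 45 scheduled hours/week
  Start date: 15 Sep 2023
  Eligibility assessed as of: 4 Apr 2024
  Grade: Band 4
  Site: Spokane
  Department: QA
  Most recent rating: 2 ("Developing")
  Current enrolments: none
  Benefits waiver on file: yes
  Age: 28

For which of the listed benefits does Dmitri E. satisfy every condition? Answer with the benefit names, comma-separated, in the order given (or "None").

Employer Retirement Match

Service from 15 Sep 2023 to 4 Apr 2024: 202 days.
Home Office Allowance — status full-time ✓; benefits waiver on file ✓; site Spokane ✗ (not Reno or Dayton) → not eligible.
Employer Retirement Match — status full-time ✓ (not excluded); benefits waiver on file ✓; grade Band 4 ≥ Band 3 ✓ → eligible.
Adoption Assistance — status full-time ✓; site Spokane ✓; grade Band 4 ≥ Band 2 ✓; not enrolled in Home Office Allowance ✗ → not eligible.
Stock Option Plan — status full-time ✓; service 202 days ≥ 4 weeks (≈28 days) ✓; dept QA ✗ → not eligible.
401(k) Plan — status full-time ✓; service 202 days < 18 months (≈540 days) ✗ → not eligible.
Bereavement Leave — status full-time ✓; benefits waiver on file ✓; 45 hrs/wk ≥ 24 ✓; dept QA ✗ → not eligible.
Remote Work Stipend — status full-time ✓; benefits waiver on file ✓; rating 2 < 4 ✗ → not eligible.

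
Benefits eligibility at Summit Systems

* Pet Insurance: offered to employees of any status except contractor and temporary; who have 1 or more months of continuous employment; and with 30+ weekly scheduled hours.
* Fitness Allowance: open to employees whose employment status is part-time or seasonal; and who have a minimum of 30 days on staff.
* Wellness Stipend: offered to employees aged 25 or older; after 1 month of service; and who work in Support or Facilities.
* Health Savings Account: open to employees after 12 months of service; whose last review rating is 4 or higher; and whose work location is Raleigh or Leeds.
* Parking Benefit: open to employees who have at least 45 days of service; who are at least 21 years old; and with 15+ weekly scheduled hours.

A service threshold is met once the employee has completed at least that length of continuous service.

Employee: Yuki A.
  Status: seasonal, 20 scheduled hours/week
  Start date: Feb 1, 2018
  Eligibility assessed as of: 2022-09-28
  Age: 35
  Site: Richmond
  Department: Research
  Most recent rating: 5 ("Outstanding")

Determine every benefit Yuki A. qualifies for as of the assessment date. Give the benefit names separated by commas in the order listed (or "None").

Service from Feb 1, 2018 to 2022-09-28: 1700 days.
Pet Insurance — status seasonal ✓ (not excluded); service 1700 days ≥ 1 month (≈30 days) ✓; 20 hrs/wk < 30 ✗ → not eligible.
Fitness Allowance — status seasonal ✓; service 1700 days ≥ 30 days ✓ → eligible.
Wellness Stipend — age 35 ≥ 25 ✓; service 1700 days ≥ 1 month (≈30 days) ✓; dept Research ✗ → not eligible.
Health Savings Account — service 1700 days ≥ 12 months (≈360 days) ✓; rating 5 ≥ 4 ✓; site Richmond ✗ (not Raleigh or Leeds) → not eligible.
Parking Benefit — service 1700 days ≥ 45 days ✓; age 35 ≥ 21 ✓; 20 hrs/wk ≥ 15 ✓ → eligible.

Fitness Allowance, Parking Benefit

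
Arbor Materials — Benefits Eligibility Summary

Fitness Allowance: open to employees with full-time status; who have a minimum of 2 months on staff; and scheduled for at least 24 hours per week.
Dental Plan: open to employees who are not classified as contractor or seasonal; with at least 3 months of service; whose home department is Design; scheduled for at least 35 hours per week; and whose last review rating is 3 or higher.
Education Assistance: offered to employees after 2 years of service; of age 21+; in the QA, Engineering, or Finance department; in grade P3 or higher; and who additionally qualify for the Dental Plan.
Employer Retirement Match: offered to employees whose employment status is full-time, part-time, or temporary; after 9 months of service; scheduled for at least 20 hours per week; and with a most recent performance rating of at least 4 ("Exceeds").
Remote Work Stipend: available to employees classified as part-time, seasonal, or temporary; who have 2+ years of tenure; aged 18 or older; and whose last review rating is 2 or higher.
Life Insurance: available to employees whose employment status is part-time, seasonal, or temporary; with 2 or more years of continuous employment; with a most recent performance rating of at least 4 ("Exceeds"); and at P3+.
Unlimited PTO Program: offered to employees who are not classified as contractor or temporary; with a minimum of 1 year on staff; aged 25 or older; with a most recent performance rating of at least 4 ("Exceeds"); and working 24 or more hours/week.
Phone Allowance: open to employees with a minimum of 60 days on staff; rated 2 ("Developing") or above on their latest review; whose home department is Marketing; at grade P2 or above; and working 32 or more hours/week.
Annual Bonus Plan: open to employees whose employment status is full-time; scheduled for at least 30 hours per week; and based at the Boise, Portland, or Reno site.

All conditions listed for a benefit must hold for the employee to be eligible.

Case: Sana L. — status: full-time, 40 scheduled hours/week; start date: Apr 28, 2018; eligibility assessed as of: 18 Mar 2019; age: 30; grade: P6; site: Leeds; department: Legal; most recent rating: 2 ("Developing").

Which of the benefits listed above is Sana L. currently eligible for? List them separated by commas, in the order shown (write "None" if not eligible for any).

Fitness Allowance

Service from Apr 28, 2018 to 18 Mar 2019: 324 days.
Fitness Allowance — status full-time ✓; service 324 days ≥ 2 months (≈60 days) ✓; 40 hrs/wk ≥ 24 ✓ → eligible.
Dental Plan — status full-time ✓ (not excluded); service 324 days ≥ 3 months (≈90 days) ✓; dept Legal ✗ → not eligible.
Education Assistance — service 324 days < 2 years (≈730 days) ✗ → not eligible.
Employer Retirement Match — status full-time ✓; service 324 days ≥ 9 months (≈270 days) ✓; 40 hrs/wk ≥ 20 ✓; rating 2 < 4 ✗ → not eligible.
Remote Work Stipend — status full-time ✗ (requires part-time, seasonal, or temporary) → not eligible.
Life Insurance — status full-time ✗ (requires part-time, seasonal, or temporary) → not eligible.
Unlimited PTO Program — status full-time ✓ (not excluded); service 324 days < 1 year (≈365 days) ✗ → not eligible.
Phone Allowance — service 324 days ≥ 60 days ✓; rating 2 ≥ 2 ✓; dept Legal ✗ → not eligible.
Annual Bonus Plan — status full-time ✓; 40 hrs/wk ≥ 30 ✓; site Leeds ✗ (not Boise, Portland, or Reno) → not eligible.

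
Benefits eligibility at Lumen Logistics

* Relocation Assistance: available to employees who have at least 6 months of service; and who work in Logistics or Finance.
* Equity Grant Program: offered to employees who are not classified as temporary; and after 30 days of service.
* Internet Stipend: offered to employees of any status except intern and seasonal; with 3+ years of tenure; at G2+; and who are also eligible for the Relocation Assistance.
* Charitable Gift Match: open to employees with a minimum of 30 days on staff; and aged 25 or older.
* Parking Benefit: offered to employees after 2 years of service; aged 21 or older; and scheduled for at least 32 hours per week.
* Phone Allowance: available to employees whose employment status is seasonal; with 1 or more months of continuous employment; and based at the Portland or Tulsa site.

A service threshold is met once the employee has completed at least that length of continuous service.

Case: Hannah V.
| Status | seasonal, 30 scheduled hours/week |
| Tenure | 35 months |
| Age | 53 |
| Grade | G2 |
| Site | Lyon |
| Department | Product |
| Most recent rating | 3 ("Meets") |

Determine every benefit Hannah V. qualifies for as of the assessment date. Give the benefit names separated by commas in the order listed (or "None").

Relocation Assistance — service 35 months ≥ 6 months ✓; dept Product ✗ → not eligible.
Equity Grant Program — status seasonal ✓ (not excluded); service 35 months ≥ 30 days ✓ → eligible.
Internet Stipend — status seasonal ✗ (excluded) → not eligible.
Charitable Gift Match — service 35 months ≥ 30 days ✓; age 53 ≥ 25 ✓ → eligible.
Parking Benefit — service 35 months ≥ 2 years (≈730 days) ✓; age 53 ≥ 21 ✓; 30 hrs/wk < 32 ✗ → not eligible.
Phone Allowance — status seasonal ✓; service 35 months ≥ 1 month ✓; site Lyon ✗ (not Portland or Tulsa) → not eligible.

Equity Grant Program, Charitable Gift Match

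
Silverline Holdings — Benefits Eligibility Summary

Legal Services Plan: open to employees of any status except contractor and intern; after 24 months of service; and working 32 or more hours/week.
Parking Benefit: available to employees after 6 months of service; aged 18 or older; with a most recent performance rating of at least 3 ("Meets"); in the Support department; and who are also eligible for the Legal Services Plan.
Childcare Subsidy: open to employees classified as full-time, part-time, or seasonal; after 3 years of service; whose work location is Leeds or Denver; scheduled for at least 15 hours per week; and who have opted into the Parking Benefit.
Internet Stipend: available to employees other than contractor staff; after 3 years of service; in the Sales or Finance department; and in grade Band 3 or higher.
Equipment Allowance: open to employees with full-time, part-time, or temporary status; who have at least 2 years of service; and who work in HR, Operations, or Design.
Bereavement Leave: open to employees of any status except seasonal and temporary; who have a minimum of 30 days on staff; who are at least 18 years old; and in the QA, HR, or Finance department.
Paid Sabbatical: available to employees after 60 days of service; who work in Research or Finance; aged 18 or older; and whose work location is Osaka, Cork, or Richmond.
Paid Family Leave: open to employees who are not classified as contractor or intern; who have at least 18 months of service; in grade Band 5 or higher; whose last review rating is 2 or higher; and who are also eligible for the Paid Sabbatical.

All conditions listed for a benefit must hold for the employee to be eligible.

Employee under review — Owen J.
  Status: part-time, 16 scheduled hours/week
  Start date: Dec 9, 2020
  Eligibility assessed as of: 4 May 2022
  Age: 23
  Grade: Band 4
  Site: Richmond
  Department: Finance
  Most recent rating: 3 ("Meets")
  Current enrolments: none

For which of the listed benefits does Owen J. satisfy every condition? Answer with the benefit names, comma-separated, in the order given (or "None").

Service from Dec 9, 2020 to 4 May 2022: 511 days.
Legal Services Plan — status part-time ✓ (not excluded); service 511 days < 24 months (≈720 days) ✗ → not eligible.
Parking Benefit — service 511 days ≥ 6 months (≈180 days) ✓; age 23 ≥ 18 ✓; rating 3 ≥ 3 ✓; dept Finance ✗ → not eligible.
Childcare Subsidy — status part-time ✓; service 511 days < 3 years (≈1095 days) ✗ → not eligible.
Internet Stipend — status part-time ✓ (not excluded); service 511 days < 3 years (≈1095 days) ✗ → not eligible.
Equipment Allowance — status part-time ✓; service 511 days < 2 years (≈730 days) ✗ → not eligible.
Bereavement Leave — status part-time ✓ (not excluded); service 511 days ≥ 30 days ✓; age 23 ≥ 18 ✓; dept Finance ✓ → eligible.
Paid Sabbatical — service 511 days ≥ 60 days ✓; dept Finance ✓; age 23 ≥ 18 ✓; site Richmond ✓ → eligible.
Paid Family Leave — status part-time ✓ (not excluded); service 511 days < 18 months (≈540 days) ✗ → not eligible.

Bereavement Leave, Paid Sabbatical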